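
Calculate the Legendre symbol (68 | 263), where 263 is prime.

1

Pull out 2^2: since 263 ≡ 7 (mod 8), (2/263) = +1, so (2/263)^2 = +1.
Reciprocity: 17 ≡ 1 and 263 ≡ 3 (mod 4), so (17/263) = +(263/17).
Reduce top mod 17: now compute (8/17).
Pull out 2^3: since 17 ≡ 1 (mod 8), (2/17) = +1, so (2/17)^3 = +1.
Reached (1/17) = 1. Collecting the sign flips along the way, the symbol is +1.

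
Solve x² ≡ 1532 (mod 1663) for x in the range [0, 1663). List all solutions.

Since 1663 ≡ 3 (mod 4), a square root of 1532 is 1532^((1663+1)/4) = 1532^416 mod 1663.
Repeated squaring: 1532^2≡531, 1532^4≡914, 1532^8≡570, 1532^16≡615, 1532^32≡724, 1532^64≡331, 1532^128≡1466, 1532^256≡560 (mod 1663).
1532^416 = 1532^(256+128+32) ≡ 547 (mod 1663).
Check: 547² = 299209 ≡ 1532 (mod 1663). The two roots are 547 and 1116.

547, 1116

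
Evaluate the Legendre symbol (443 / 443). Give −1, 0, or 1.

0

First reduce: 443 ≡ 0 (mod 443).
Top reduces to 0: gcd > 1, so the symbol is 0.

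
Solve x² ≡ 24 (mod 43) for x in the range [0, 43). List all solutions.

Since 43 ≡ 3 (mod 4), a square root of 24 is 24^((43+1)/4) = 24^11 mod 43.
Repeated squaring: 24^2≡17, 24^4≡31, 24^8≡15 (mod 43).
24^11 = 24^(8+2+1) ≡ 14 (mod 43).
Check: 14² = 196 ≡ 24 (mod 43). The two roots are 14 and 29.

14, 29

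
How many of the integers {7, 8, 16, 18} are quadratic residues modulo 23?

3

(7/23) = -1 → non-residue.
(8/23) = +1 → QR.
(16/23) = +1 → QR.
(18/23) = +1 → QR.
Total quadratic residues among the 4: 3.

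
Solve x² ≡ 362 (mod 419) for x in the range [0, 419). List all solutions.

Since 419 ≡ 3 (mod 4), a square root of 362 is 362^((419+1)/4) = 362^105 mod 419.
Repeated squaring: 362^2≡316, 362^4≡134, 362^8≡358, 362^16≡369, 362^32≡405, 362^64≡196 (mod 419).
362^105 = 362^(64+32+8+1) ≡ 161 (mod 419).
Check: 161² = 25921 ≡ 362 (mod 419). The two roots are 161 and 258.

161, 258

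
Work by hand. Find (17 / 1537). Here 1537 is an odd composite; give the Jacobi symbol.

-1

Reciprocity: 17 ≡ 1 and 1537 ≡ 1 (mod 4), so (17/1537) = +(1537/17).
Reduce top mod 17: now compute (7/17).
Reciprocity: 7 ≡ 3 and 17 ≡ 1 (mod 4), so (7/17) = +(17/7).
Reduce top mod 7: now compute (3/7).
Reciprocity: 3 ≡ 3 and 7 ≡ 3 (mod 4), so (3/7) = −(7/3).
Reduce top mod 3: now compute (1/3).
Reached (1/3) = 1. Collecting the sign flips along the way, the symbol is -1.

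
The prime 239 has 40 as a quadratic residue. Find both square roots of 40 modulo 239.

Since 239 ≡ 3 (mod 4), a square root of 40 is 40^((239+1)/4) = 40^60 mod 239.
Repeated squaring: 40^2≡166, 40^4≡71, 40^8≡22, 40^16≡6, 40^32≡36 (mod 239).
40^60 = 40^(32+16+8+4) ≡ 163 (mod 239).
Check: 163² = 26569 ≡ 40 (mod 239). The two roots are 76 and 163.

76, 163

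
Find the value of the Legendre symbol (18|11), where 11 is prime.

-1

First reduce: 18 ≡ 7 (mod 11).
Reciprocity: 7 ≡ 3 and 11 ≡ 3 (mod 4), so (7/11) = −(11/7).
Reduce top mod 7: now compute (4/7).
Pull out 2^2: since 7 ≡ 7 (mod 8), (2/7) = +1, so (2/7)^2 = +1.
Reached (1/7) = 1. Collecting the sign flips along the way, the symbol is -1.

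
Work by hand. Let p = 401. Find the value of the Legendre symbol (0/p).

0

Top reduces to 0: gcd > 1, so the symbol is 0.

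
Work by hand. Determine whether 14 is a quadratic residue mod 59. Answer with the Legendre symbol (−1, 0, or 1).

-1

Euler's criterion: (14/59) ≡ 14^29 (mod 59).
14^2 ≡ 19 (mod 59)
14^4 ≡ 7 (mod 59)
14^8 ≡ 49 (mod 59)
14^16 ≡ 41 (mod 59)
14^29 = 14^(16+8+4+1) ≡ 58 (mod 59).
Result is 58 ≡ −1, so (14/59) = −1.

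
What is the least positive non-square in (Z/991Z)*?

(2/991) = +1, so 2 is a residue.
(3/991) = −1, so 3 is the smallest positive non-residue mod 991.

3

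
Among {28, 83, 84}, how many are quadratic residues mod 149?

1

(28/149) = +1 → QR.
(83/149) = -1 → non-residue.
(84/149) = -1 → non-residue.
Total quadratic residues among the 3: 1.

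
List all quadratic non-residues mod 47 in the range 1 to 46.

5,10,11,13,15,19,20,22,23,26,29,30,31,33,35,38,39,40,41,43,44,45,46

Square k = 1,…,23 (k and 47−k give the same square):
1²=1, 2²=4, 3²=9, 4²=16, 5²=25, 6²=36, 7²≡2, 8²≡17, 9²≡34, 10²≡6, 11²≡27, 12²≡3, 13²≡28, 14²≡8, 15²≡37, 16²≡21, 17²≡7, 18²≡42, 19²≡32, 20²≡24, 21²≡18, 22²≡14, 23²≡12 (mod 47).
The residues are {1, 2, 3, 4, 6, 7, 8, 9, 12, 14, 16, 17, 18, 21, 24, 25, 27, 28, 32, 34, 36, 37, 42}; the non-residues are the remaining 23 nonzero classes.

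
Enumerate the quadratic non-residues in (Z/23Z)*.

Square k = 1,…,11 (k and 23−k give the same square):
1²=1, 2²=4, 3²=9, 4²=16, 5²≡2, 6²≡13, 7²≡3, 8²≡18, 9²≡12, 10²≡8, 11²≡6 (mod 23).
The residues are {1, 2, 3, 4, 6, 8, 9, 12, 13, 16, 18}; the non-residues are the remaining 11 nonzero classes.

5 7 10 11 14 15 17 19 20 21 22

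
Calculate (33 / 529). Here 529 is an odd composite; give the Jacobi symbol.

Reciprocity: 33 ≡ 1 and 529 ≡ 1 (mod 4), so (33/529) = +(529/33).
Reduce top mod 33: now compute (1/33).
Reached (1/33) = 1. Collecting the sign flips along the way, the symbol is +1.

1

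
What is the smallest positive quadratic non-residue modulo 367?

3

(2/367) = +1, so 2 is a residue.
(3/367) = −1, so 3 is the smallest positive non-residue mod 367.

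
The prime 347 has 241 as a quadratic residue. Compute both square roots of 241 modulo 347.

Since 347 ≡ 3 (mod 4), a square root of 241 is 241^((347+1)/4) = 241^87 mod 347.
Repeated squaring: 241^2≡132, 241^4≡74, 241^8≡271, 241^16≡224, 241^32≡208, 241^64≡236 (mod 347).
241^87 = 241^(64+16+4+2+1) ≡ 289 (mod 347).
Check: 289² = 83521 ≡ 241 (mod 347). The two roots are 58 and 289.

58, 289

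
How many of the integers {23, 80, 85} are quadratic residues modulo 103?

(23/103) = +1 → QR.
(80/103) = -1 → non-residue.
(85/103) = -1 → non-residue.
Total quadratic residues among the 3: 1.

1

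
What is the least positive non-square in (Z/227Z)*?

2

(2/227) = −1, so 2 is the smallest positive non-residue mod 227.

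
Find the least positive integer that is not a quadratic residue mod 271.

(2/271) = +1, so 2 is a residue.
(3/271) = −1, so 3 is the smallest positive non-residue mod 271.

3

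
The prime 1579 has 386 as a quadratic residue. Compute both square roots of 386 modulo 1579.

91, 1488

Since 1579 ≡ 3 (mod 4), a square root of 386 is 386^((1579+1)/4) = 386^395 mod 1579.
Repeated squaring: 386^2≡570, 386^4≡1205, 386^8≡924, 386^16≡1116, 386^32≡1204, 386^64≡94, 386^128≡941, 386^256≡1241 (mod 1579).
386^395 = 386^(256+128+8+2+1) ≡ 91 (mod 1579).
Check: 91² = 8281 ≡ 386 (mod 1579). The two roots are 91 and 1488.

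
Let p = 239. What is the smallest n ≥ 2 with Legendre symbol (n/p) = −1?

(2/239) = +1, so 2 is a residue.
(3/239) = +1, so 3 is a residue.
(4/239) = +1, so 4 is a residue.
(5/239) = +1, so 5 is a residue.
(6/239) = +1, so 6 is a residue.
(7/239) = −1, so 7 is the smallest positive non-residue mod 239.

7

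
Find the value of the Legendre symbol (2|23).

Euler's criterion: (2/23) ≡ 2^11 (mod 23).
2^2 ≡ 4 (mod 23)
2^4 ≡ 16 (mod 23)
2^8 ≡ 3 (mod 23)
2^11 = 2^(8+2+1) ≡ 1 (mod 23).
Result is 1, so (2/23) = 1.

1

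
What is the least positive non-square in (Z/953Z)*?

(2/953) = +1, so 2 is a residue.
(3/953) = −1, so 3 is the smallest positive non-residue mod 953.

3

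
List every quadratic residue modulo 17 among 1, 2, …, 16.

Square k = 1,…,8 (k and 17−k give the same square):
1²=1, 2²=4, 3²=9, 4²=16, 5²≡8, 6²≡2, 7²≡15, 8²≡13 (mod 17).
So the quadratic residues mod 17 are {1, 2, 4, 8, 9, 13, 15, 16}.

1,2,4,8,9,13,15,16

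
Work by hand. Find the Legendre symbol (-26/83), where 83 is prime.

-1

Euler's criterion: (-26/83) ≡ 57^41 (mod 83).
57^2 ≡ 12 (mod 83)
57^4 ≡ 61 (mod 83)
57^8 ≡ 69 (mod 83)
57^16 ≡ 30 (mod 83)
57^32 ≡ 70 (mod 83)
57^41 = 57^(32+8+1) ≡ 82 (mod 83).
Result is 82 ≡ −1, so (-26/83) = −1.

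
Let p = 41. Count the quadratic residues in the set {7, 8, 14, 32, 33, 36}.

4

(7/41) = -1 → non-residue.
(8/41) = +1 → QR.
(14/41) = -1 → non-residue.
(32/41) = +1 → QR.
(33/41) = +1 → QR.
(36/41) = +1 → QR.
Total quadratic residues among the 6: 4.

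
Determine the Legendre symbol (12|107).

Euler's criterion: (12/107) ≡ 12^53 (mod 107).
12^2 ≡ 37 (mod 107)
12^4 ≡ 85 (mod 107)
12^8 ≡ 56 (mod 107)
12^16 ≡ 33 (mod 107)
12^32 ≡ 19 (mod 107)
12^53 = 12^(32+16+4+1) ≡ 1 (mod 107).
Result is 1, so (12/107) = 1.

1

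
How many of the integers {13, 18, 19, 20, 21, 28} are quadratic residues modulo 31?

4

(13/31) = -1 → non-residue.
(18/31) = +1 → QR.
(19/31) = +1 → QR.
(20/31) = +1 → QR.
(21/31) = -1 → non-residue.
(28/31) = +1 → QR.
Total quadratic residues among the 6: 4.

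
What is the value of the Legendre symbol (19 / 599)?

1

Euler's criterion: (19/599) ≡ 19^299 (mod 599).
19^2 ≡ 361 (mod 599)
19^4 ≡ 338 (mod 599)
19^8 ≡ 434 (mod 599)
19^16 ≡ 270 (mod 599)
19^32 ≡ 421 (mod 599)
19^64 ≡ 536 (mod 599)
19^128 ≡ 375 (mod 599)
19^256 ≡ 459 (mod 599)
19^299 = 19^(256+32+8+2+1) ≡ 1 (mod 599).
Result is 1, so (19/599) = 1.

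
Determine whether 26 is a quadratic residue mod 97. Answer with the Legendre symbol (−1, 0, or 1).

Euler's criterion: (26/97) ≡ 26^48 (mod 97).
26^2 ≡ 94 (mod 97)
26^4 ≡ 9 (mod 97)
26^8 ≡ 81 (mod 97)
26^16 ≡ 62 (mod 97)
26^32 ≡ 61 (mod 97)
26^48 = 26^(32+16) ≡ 96 (mod 97).
Result is 96 ≡ −1, so (26/97) = −1.

-1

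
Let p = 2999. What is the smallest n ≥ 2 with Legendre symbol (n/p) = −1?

(2/2999) = +1, so 2 is a residue.
(3/2999) = +1, so 3 is a residue.
(4/2999) = +1, so 4 is a residue.
(5/2999) = +1, so 5 is a residue.
(6/2999) = +1, so 6 is a residue.
(7/2999) = +1, so 7 is a residue.
(8/2999) = +1, so 8 is a residue.
(9/2999) = +1, so 9 is a residue.
(10/2999) = +1, so 10 is a residue.
(11/2999) = +1, so 11 is a residue.
(12/2999) = +1, so 12 is a residue.
(13/2999) = +1, so 13 is a residue.
(14/2999) = +1, so 14 is a residue.
(15/2999) = +1, so 15 is a residue.
(16/2999) = +1, so 16 is a residue.
(17/2999) = −1, so 17 is the smallest positive non-residue mod 2999.

17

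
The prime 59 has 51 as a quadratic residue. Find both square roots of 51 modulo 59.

13, 46

Since 59 ≡ 3 (mod 4), a square root of 51 is 51^((59+1)/4) = 51^15 mod 59.
Repeated squaring: 51^2≡5, 51^4≡25, 51^8≡35 (mod 59).
51^15 = 51^(8+4+2+1) ≡ 46 (mod 59).
Check: 46² = 2116 ≡ 51 (mod 59). The two roots are 13 and 46.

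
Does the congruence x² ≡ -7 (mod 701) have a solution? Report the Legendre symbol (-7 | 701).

1

First reduce: -7 ≡ 694 (mod 701).
Pull out 2: since 701 ≡ 5 (mod 8), (2/701) = -1.
Reciprocity: 347 ≡ 3 and 701 ≡ 1 (mod 4), so (347/701) = +(701/347).
Reduce top mod 347: now compute (7/347).
Reciprocity: 7 ≡ 3 and 347 ≡ 3 (mod 4), so (7/347) = −(347/7).
Reduce top mod 7: now compute (4/7).
Pull out 2^2: since 7 ≡ 7 (mod 8), (2/7) = +1, so (2/7)^2 = +1.
Reached (1/7) = 1. Collecting the sign flips along the way, the symbol is +1.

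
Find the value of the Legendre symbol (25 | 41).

1

Reciprocity: 25 ≡ 1 and 41 ≡ 1 (mod 4), so (25/41) = +(41/25).
Reduce top mod 25: now compute (16/25).
Pull out 2^4: since 25 ≡ 1 (mod 8), (2/25) = +1, so (2/25)^4 = +1.
Reached (1/25) = 1. Collecting the sign flips along the way, the symbol is +1.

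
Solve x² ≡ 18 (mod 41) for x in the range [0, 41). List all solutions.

41 ≡ 1 (mod 4), so we find a root by search.
Trying successive values, 10² = 100 ≡ 18 (mod 41). The other root is 41 − 10 = 31.

10, 31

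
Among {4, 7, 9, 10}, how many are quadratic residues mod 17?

2

(4/17) = +1 → QR.
(7/17) = -1 → non-residue.
(9/17) = +1 → QR.
(10/17) = -1 → non-residue.
Total quadratic residues among the 4: 2.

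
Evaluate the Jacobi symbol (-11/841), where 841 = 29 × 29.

First reduce: -11 ≡ 830 (mod 841).
Pull out 2: since 841 ≡ 1 (mod 8), (2/841) = +1.
Reciprocity: 415 ≡ 3 and 841 ≡ 1 (mod 4), so (415/841) = +(841/415).
Reduce top mod 415: now compute (11/415).
Reciprocity: 11 ≡ 3 and 415 ≡ 3 (mod 4), so (11/415) = −(415/11).
Reduce top mod 11: now compute (8/11).
Pull out 2^3: since 11 ≡ 3 (mod 8), (2/11) = -1, so (2/11)^3 = -1.
Reached (1/11) = 1. Collecting the sign flips along the way, the symbol is +1.

1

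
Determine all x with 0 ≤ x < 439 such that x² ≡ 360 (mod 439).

46, 393

Since 439 ≡ 3 (mod 4), a square root of 360 is 360^((439+1)/4) = 360^110 mod 439.
Repeated squaring: 360^2≡95, 360^4≡245, 360^8≡321, 360^16≡315, 360^32≡11, 360^64≡121 (mod 439).
360^110 = 360^(64+32+8+4+2) ≡ 393 (mod 439).
Check: 393² = 154449 ≡ 360 (mod 439). The two roots are 46 and 393.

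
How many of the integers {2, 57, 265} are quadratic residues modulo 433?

(2/433) = +1 → QR.
(57/433) = -1 → non-residue.
(265/433) = -1 → non-residue.
Total quadratic residues among the 3: 1.

1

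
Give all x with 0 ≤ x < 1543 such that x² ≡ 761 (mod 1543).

48, 1495

Since 1543 ≡ 3 (mod 4), a square root of 761 is 761^((1543+1)/4) = 761^386 mod 1543.
Repeated squaring: 761^2≡496, 761^4≡679, 761^8≡1227, 761^16≡1104, 761^32≡1389, 761^64≡571, 761^128≡468, 761^256≡1461 (mod 1543).
761^386 = 761^(256+128+2) ≡ 1495 (mod 1543).
Check: 1495² = 2235025 ≡ 761 (mod 1543). The two roots are 48 and 1495.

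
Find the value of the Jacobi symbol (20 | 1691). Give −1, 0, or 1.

1

Pull out 2^2: since 1691 ≡ 3 (mod 8), (2/1691) = -1, so (2/1691)^2 = +1.
Reciprocity: 5 ≡ 1 and 1691 ≡ 3 (mod 4), so (5/1691) = +(1691/5).
Reduce top mod 5: now compute (1/5).
Reached (1/5) = 1. Collecting the sign flips along the way, the symbol is +1.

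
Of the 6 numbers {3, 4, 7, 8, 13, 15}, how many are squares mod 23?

4

(3/23) = +1 → QR.
(4/23) = +1 → QR.
(7/23) = -1 → non-residue.
(8/23) = +1 → QR.
(13/23) = +1 → QR.
(15/23) = -1 → non-residue.
Total quadratic residues among the 6: 4.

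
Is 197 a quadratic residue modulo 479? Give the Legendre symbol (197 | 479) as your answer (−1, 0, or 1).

Euler's criterion: (197/479) ≡ 197^239 (mod 479).
197^2 ≡ 10 (mod 479)
197^4 ≡ 100 (mod 479)
197^8 ≡ 420 (mod 479)
197^16 ≡ 128 (mod 479)
197^32 ≡ 98 (mod 479)
197^64 ≡ 24 (mod 479)
197^128 ≡ 97 (mod 479)
197^239 = 197^(128+64+32+8+4+2+1) ≡ 1 (mod 479).
Result is 1, so (197/479) = 1.

1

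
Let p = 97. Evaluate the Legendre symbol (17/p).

Reciprocity: 17 ≡ 1 and 97 ≡ 1 (mod 4), so (17/97) = +(97/17).
Reduce top mod 17: now compute (12/17).
Pull out 2^2: since 17 ≡ 1 (mod 8), (2/17) = +1, so (2/17)^2 = +1.
Reciprocity: 3 ≡ 3 and 17 ≡ 1 (mod 4), so (3/17) = +(17/3).
Reduce top mod 3: now compute (2/3).
Pull out 2: since 3 ≡ 3 (mod 8), (2/3) = -1.
Reached (1/3) = 1. Collecting the sign flips along the way, the symbol is -1.

-1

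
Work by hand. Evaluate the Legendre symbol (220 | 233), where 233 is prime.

1

Euler's criterion: (220/233) ≡ 220^116 (mod 233).
220^2 ≡ 169 (mod 233)
220^4 ≡ 135 (mod 233)
220^8 ≡ 51 (mod 233)
220^16 ≡ 38 (mod 233)
220^32 ≡ 46 (mod 233)
220^64 ≡ 19 (mod 233)
220^116 = 220^(64+32+16+4) ≡ 1 (mod 233).
Result is 1, so (220/233) = 1.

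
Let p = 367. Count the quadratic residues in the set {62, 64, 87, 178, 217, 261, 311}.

5

(62/367) = +1 → QR.
(64/367) = +1 → QR.
(87/367) = +1 → QR.
(178/367) = +1 → QR.
(217/367) = +1 → QR.
(261/367) = -1 → non-residue.
(311/367) = -1 → non-residue.
Total quadratic residues among the 7: 5.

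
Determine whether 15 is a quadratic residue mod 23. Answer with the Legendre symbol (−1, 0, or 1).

-1

Reciprocity: 15 ≡ 3 and 23 ≡ 3 (mod 4), so (15/23) = −(23/15).
Reduce top mod 15: now compute (8/15).
Pull out 2^3: since 15 ≡ 7 (mod 8), (2/15) = +1, so (2/15)^3 = +1.
Reached (1/15) = 1. Collecting the sign flips along the way, the symbol is -1.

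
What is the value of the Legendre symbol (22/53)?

Euler's criterion: (22/53) ≡ 22^26 (mod 53).
22^2 ≡ 7 (mod 53)
22^4 ≡ 49 (mod 53)
22^8 ≡ 16 (mod 53)
22^16 ≡ 44 (mod 53)
22^26 = 22^(16+8+2) ≡ 52 (mod 53).
Result is 52 ≡ −1, so (22/53) = −1.

-1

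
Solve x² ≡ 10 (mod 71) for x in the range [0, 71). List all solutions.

Since 71 ≡ 3 (mod 4), a square root of 10 is 10^((71+1)/4) = 10^18 mod 71.
Repeated squaring: 10^2≡29, 10^4≡60, 10^8≡50, 10^16≡15 (mod 71).
10^18 = 10^(16+2) ≡ 9 (mod 71).
Check: 9² = 81 ≡ 10 (mod 71). The two roots are 9 and 62.

9, 62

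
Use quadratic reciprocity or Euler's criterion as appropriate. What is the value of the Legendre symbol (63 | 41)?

-1

First reduce: 63 ≡ 22 (mod 41).
Pull out 2: since 41 ≡ 1 (mod 8), (2/41) = +1.
Reciprocity: 11 ≡ 3 and 41 ≡ 1 (mod 4), so (11/41) = +(41/11).
Reduce top mod 11: now compute (8/11).
Pull out 2^3: since 11 ≡ 3 (mod 8), (2/11) = -1, so (2/11)^3 = -1.
Reached (1/11) = 1. Collecting the sign flips along the way, the symbol is -1.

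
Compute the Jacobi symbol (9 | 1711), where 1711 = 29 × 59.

Reciprocity: 9 ≡ 1 and 1711 ≡ 3 (mod 4), so (9/1711) = +(1711/9).
Reduce top mod 9: now compute (1/9).
Reached (1/9) = 1. Collecting the sign flips along the way, the symbol is +1.

1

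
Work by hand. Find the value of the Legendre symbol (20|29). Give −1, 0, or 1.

1

Pull out 2^2: since 29 ≡ 5 (mod 8), (2/29) = -1, so (2/29)^2 = +1.
Reciprocity: 5 ≡ 1 and 29 ≡ 1 (mod 4), so (5/29) = +(29/5).
Reduce top mod 5: now compute (4/5).
Pull out 2^2: since 5 ≡ 5 (mod 8), (2/5) = -1, so (2/5)^2 = +1.
Reached (1/5) = 1. Collecting the sign flips along the way, the symbol is +1.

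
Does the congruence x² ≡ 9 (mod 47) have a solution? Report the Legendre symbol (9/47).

1

Reciprocity: 9 ≡ 1 and 47 ≡ 3 (mod 4), so (9/47) = +(47/9).
Reduce top mod 9: now compute (2/9).
Pull out 2: since 9 ≡ 1 (mod 8), (2/9) = +1.
Reached (1/9) = 1. Collecting the sign flips along the way, the symbol is +1.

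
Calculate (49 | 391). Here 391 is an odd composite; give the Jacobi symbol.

1

Reciprocity: 49 ≡ 1 and 391 ≡ 3 (mod 4), so (49/391) = +(391/49).
Reduce top mod 49: now compute (48/49).
Pull out 2^4: since 49 ≡ 1 (mod 8), (2/49) = +1, so (2/49)^4 = +1.
Reciprocity: 3 ≡ 3 and 49 ≡ 1 (mod 4), so (3/49) = +(49/3).
Reduce top mod 3: now compute (1/3).
Reached (1/3) = 1. Collecting the sign flips along the way, the symbol is +1.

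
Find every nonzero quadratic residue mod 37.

Square k = 1,…,18 (k and 37−k give the same square):
1²=1, 2²=4, 3²=9, 4²=16, 5²=25, 6²=36, 7²≡12, 8²≡27, 9²≡7, 10²≡26, 11²≡10, 12²≡33, 13²≡21, 14²≡11, 15²≡3, 16²≡34, 17²≡30, 18²≡28 (mod 37).
So the quadratic residues mod 37 are {1, 3, 4, 7, 9, 10, 11, 12, 16, 21, 25, 26, 27, 28, 30, 33, 34, 36}.

1, 3, 4, 7, 9, 10, 11, 12, 16, 21, 25, 26, 27, 28, 30, 33, 34, 36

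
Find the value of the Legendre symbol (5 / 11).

1

Euler's criterion: (5/11) ≡ 5^5 (mod 11).
5^2 ≡ 3 (mod 11)
5^4 ≡ 9 (mod 11)
5^5 = 5^(4+1) ≡ 1 (mod 11).
Result is 1, so (5/11) = 1.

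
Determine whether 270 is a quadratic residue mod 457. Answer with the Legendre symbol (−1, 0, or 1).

Euler's criterion: (270/457) ≡ 270^228 (mod 457).
270^2 ≡ 237 (mod 457)
270^4 ≡ 415 (mod 457)
270^8 ≡ 393 (mod 457)
270^16 ≡ 440 (mod 457)
270^32 ≡ 289 (mod 457)
270^64 ≡ 347 (mod 457)
270^128 ≡ 218 (mod 457)
270^228 = 270^(128+64+32+4) ≡ 456 (mod 457).
Result is 456 ≡ −1, so (270/457) = −1.

-1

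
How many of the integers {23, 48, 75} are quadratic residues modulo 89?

0

(23/89) = -1 → non-residue.
(48/89) = -1 → non-residue.
(75/89) = -1 → non-residue.
Total quadratic residues among the 3: 0.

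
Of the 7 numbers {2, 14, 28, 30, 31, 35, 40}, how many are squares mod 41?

(2/41) = +1 → QR.
(14/41) = -1 → non-residue.
(28/41) = -1 → non-residue.
(30/41) = -1 → non-residue.
(31/41) = +1 → QR.
(35/41) = -1 → non-residue.
(40/41) = +1 → QR.
Total quadratic residues among the 7: 3.

3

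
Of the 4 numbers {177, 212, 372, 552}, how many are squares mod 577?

4

(177/577) = +1 → QR.
(212/577) = +1 → QR.
(372/577) = +1 → QR.
(552/577) = +1 → QR.
Total quadratic residues among the 4: 4.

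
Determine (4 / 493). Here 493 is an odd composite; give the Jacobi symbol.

1

Pull out 2^2: since 493 ≡ 5 (mod 8), (2/493) = -1, so (2/493)^2 = +1.
Reached (1/493) = 1. Collecting the sign flips along the way, the symbol is +1.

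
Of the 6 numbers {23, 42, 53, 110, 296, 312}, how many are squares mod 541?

5

(23/541) = +1 → QR.
(42/541) = -1 → non-residue.
(53/541) = +1 → QR.
(110/541) = +1 → QR.
(296/541) = +1 → QR.
(312/541) = +1 → QR.
Total quadratic residues among the 6: 5.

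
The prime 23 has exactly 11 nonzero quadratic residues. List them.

1, 2, 3, 4, 6, 8, 9, 12, 13, 16, 18

Square k = 1,…,11 (k and 23−k give the same square):
1²=1, 2²=4, 3²=9, 4²=16, 5²≡2, 6²≡13, 7²≡3, 8²≡18, 9²≡12, 10²≡8, 11²≡6 (mod 23).
So the quadratic residues mod 23 are {1, 2, 3, 4, 6, 8, 9, 12, 13, 16, 18}.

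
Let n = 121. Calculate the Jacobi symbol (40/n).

1

Pull out 2^3: since 121 ≡ 1 (mod 8), (2/121) = +1, so (2/121)^3 = +1.
Reciprocity: 5 ≡ 1 and 121 ≡ 1 (mod 4), so (5/121) = +(121/5).
Reduce top mod 5: now compute (1/5).
Reached (1/5) = 1. Collecting the sign flips along the way, the symbol is +1.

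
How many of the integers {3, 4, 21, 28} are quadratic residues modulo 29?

2

(3/29) = -1 → non-residue.
(4/29) = +1 → QR.
(21/29) = -1 → non-residue.
(28/29) = +1 → QR.
Total quadratic residues among the 4: 2.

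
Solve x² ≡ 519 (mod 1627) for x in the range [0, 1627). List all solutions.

Since 1627 ≡ 3 (mod 4), a square root of 519 is 519^((1627+1)/4) = 519^407 mod 1627.
Repeated squaring: 519^2≡906, 519^4≡828, 519^8≡617, 519^16≡1598, 519^32≡841, 519^64≡1163, 519^128≡532, 519^256≡1553 (mod 1627).
519^407 = 519^(256+128+16+4+2+1) ≡ 1217 (mod 1627).
Check: 1217² = 1481089 ≡ 519 (mod 1627). The two roots are 410 and 1217.

410, 1217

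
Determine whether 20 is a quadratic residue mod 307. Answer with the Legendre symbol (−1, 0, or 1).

-1

Euler's criterion: (20/307) ≡ 20^153 (mod 307).
20^2 ≡ 93 (mod 307)
20^4 ≡ 53 (mod 307)
20^8 ≡ 46 (mod 307)
20^16 ≡ 274 (mod 307)
20^32 ≡ 168 (mod 307)
20^64 ≡ 287 (mod 307)
20^128 ≡ 93 (mod 307)
20^153 = 20^(128+16+8+1) ≡ 306 (mod 307).
Result is 306 ≡ −1, so (20/307) = −1.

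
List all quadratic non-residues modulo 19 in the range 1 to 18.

2 3 8 10 12 13 14 15 18

Square k = 1,…,9 (k and 19−k give the same square):
1²=1, 2²=4, 3²=9, 4²=16, 5²≡6, 6²≡17, 7²≡11, 8²≡7, 9²≡5 (mod 19).
The residues are {1, 4, 5, 6, 7, 9, 11, 16, 17}; the non-residues are the remaining 9 nonzero classes.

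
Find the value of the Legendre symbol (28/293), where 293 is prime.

-1

Pull out 2^2: since 293 ≡ 5 (mod 8), (2/293) = -1, so (2/293)^2 = +1.
Reciprocity: 7 ≡ 3 and 293 ≡ 1 (mod 4), so (7/293) = +(293/7).
Reduce top mod 7: now compute (6/7).
Pull out 2: since 7 ≡ 7 (mod 8), (2/7) = +1.
Reciprocity: 3 ≡ 3 and 7 ≡ 3 (mod 4), so (3/7) = −(7/3).
Reduce top mod 3: now compute (1/3).
Reached (1/3) = 1. Collecting the sign flips along the way, the symbol is -1.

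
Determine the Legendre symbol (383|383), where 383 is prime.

First reduce: 383 ≡ 0 (mod 383).
Top reduces to 0: gcd > 1, so the symbol is 0.

0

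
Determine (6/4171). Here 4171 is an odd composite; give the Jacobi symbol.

Pull out 2: since 4171 ≡ 3 (mod 8), (2/4171) = -1.
Reciprocity: 3 ≡ 3 and 4171 ≡ 3 (mod 4), so (3/4171) = −(4171/3).
Reduce top mod 3: now compute (1/3).
Reached (1/3) = 1. Collecting the sign flips along the way, the symbol is +1.

1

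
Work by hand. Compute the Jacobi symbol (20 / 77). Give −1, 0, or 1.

-1

Pull out 2^2: since 77 ≡ 5 (mod 8), (2/77) = -1, so (2/77)^2 = +1.
Reciprocity: 5 ≡ 1 and 77 ≡ 1 (mod 4), so (5/77) = +(77/5).
Reduce top mod 5: now compute (2/5).
Pull out 2: since 5 ≡ 5 (mod 8), (2/5) = -1.
Reached (1/5) = 1. Collecting the sign flips along the way, the symbol is -1.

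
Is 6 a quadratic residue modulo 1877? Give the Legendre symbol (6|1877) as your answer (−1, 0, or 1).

Pull out 2: since 1877 ≡ 5 (mod 8), (2/1877) = -1.
Reciprocity: 3 ≡ 3 and 1877 ≡ 1 (mod 4), so (3/1877) = +(1877/3).
Reduce top mod 3: now compute (2/3).
Pull out 2: since 3 ≡ 3 (mod 8), (2/3) = -1.
Reached (1/3) = 1. Collecting the sign flips along the way, the symbol is +1.

1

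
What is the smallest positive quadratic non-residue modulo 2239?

3

(2/2239) = +1, so 2 is a residue.
(3/2239) = −1, so 3 is the smallest positive non-residue mod 2239.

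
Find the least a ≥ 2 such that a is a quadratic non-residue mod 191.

(2/191) = +1, so 2 is a residue.
(3/191) = +1, so 3 is a residue.
(4/191) = +1, so 4 is a residue.
(5/191) = +1, so 5 is a residue.
(6/191) = +1, so 6 is a residue.
(7/191) = −1, so 7 is the smallest positive non-residue mod 191.

7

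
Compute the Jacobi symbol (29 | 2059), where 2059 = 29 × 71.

Reciprocity: 29 ≡ 1 and 2059 ≡ 3 (mod 4), so (29/2059) = +(2059/29).
Reduce top mod 29: now compute (0/29).
Top reduces to 0: gcd > 1, so the symbol is 0.

0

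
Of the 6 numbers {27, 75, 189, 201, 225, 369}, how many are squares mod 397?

4

(27/397) = +1 → QR.
(75/397) = +1 → QR.
(189/397) = -1 → non-residue.
(201/397) = +1 → QR.
(225/397) = +1 → QR.
(369/397) = -1 → non-residue.
Total quadratic residues among the 6: 4.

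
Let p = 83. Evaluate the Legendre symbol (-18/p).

1

Euler's criterion: (-18/83) ≡ 65^41 (mod 83).
65^2 ≡ 75 (mod 83)
65^4 ≡ 64 (mod 83)
65^8 ≡ 29 (mod 83)
65^16 ≡ 11 (mod 83)
65^32 ≡ 38 (mod 83)
65^41 = 65^(32+8+1) ≡ 1 (mod 83).
Result is 1, so (-18/83) = 1.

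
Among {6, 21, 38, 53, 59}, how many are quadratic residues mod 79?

2

(6/79) = -1 → non-residue.
(21/79) = +1 → QR.
(38/79) = +1 → QR.
(53/79) = -1 → non-residue.
(59/79) = -1 → non-residue.
Total quadratic residues among the 5: 2.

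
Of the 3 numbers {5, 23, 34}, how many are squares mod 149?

1

(5/149) = +1 → QR.
(23/149) = -1 → non-residue.
(34/149) = -1 → non-residue.
Total quadratic residues among the 3: 1.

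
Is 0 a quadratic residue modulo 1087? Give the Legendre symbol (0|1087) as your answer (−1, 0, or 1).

Top reduces to 0: gcd > 1, so the symbol is 0.

0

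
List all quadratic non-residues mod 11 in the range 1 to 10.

2, 6, 7, 8, 10

Square k = 1,…,5 (k and 11−k give the same square):
1²=1, 2²=4, 3²=9, 4²≡5, 5²≡3 (mod 11).
The residues are {1, 3, 4, 5, 9}; the non-residues are the remaining 5 nonzero classes.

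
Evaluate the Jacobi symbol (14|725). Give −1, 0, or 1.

Pull out 2: since 725 ≡ 5 (mod 8), (2/725) = -1.
Reciprocity: 7 ≡ 3 and 725 ≡ 1 (mod 4), so (7/725) = +(725/7).
Reduce top mod 7: now compute (4/7).
Pull out 2^2: since 7 ≡ 7 (mod 8), (2/7) = +1, so (2/7)^2 = +1.
Reached (1/7) = 1. Collecting the sign flips along the way, the symbol is -1.

-1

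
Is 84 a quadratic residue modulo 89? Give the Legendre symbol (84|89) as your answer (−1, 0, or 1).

Euler's criterion: (84/89) ≡ 84^44 (mod 89).
84^2 ≡ 25 (mod 89)
84^4 ≡ 2 (mod 89)
84^8 ≡ 4 (mod 89)
84^16 ≡ 16 (mod 89)
84^32 ≡ 78 (mod 89)
84^44 = 84^(32+8+4) ≡ 1 (mod 89).
Result is 1, so (84/89) = 1.

1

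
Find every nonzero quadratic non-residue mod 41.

Square k = 1,…,20 (k and 41−k give the same square):
1²=1, 2²=4, 3²=9, 4²=16, 5²=25, 6²=36, 7²≡8, 8²≡23, 9²≡40, 10²≡18, 11²≡39, 12²≡21, 13²≡5, 14²≡32, 15²≡20, 16²≡10, 17²≡2, 18²≡37, 19²≡33, 20²≡31 (mod 41).
The residues are {1, 2, 4, 5, 8, 9, 10, 16, 18, 20, 21, 23, 25, 31, 32, 33, 36, 37, 39, 40}; the non-residues are the remaining 20 nonzero classes.

3,6,7,11,12,13,14,15,17,19,22,24,26,27,28,29,30,34,35,38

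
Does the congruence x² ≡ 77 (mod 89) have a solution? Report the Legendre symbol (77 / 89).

Reciprocity: 77 ≡ 1 and 89 ≡ 1 (mod 4), so (77/89) = +(89/77).
Reduce top mod 77: now compute (12/77).
Pull out 2^2: since 77 ≡ 5 (mod 8), (2/77) = -1, so (2/77)^2 = +1.
Reciprocity: 3 ≡ 3 and 77 ≡ 1 (mod 4), so (3/77) = +(77/3).
Reduce top mod 3: now compute (2/3).
Pull out 2: since 3 ≡ 3 (mod 8), (2/3) = -1.
Reached (1/3) = 1. Collecting the sign flips along the way, the symbol is -1.

-1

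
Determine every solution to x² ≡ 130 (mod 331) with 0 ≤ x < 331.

46, 285

Since 331 ≡ 3 (mod 4), a square root of 130 is 130^((331+1)/4) = 130^83 mod 331.
Repeated squaring: 130^2≡19, 130^4≡30, 130^8≡238, 130^16≡43, 130^32≡194, 130^64≡233 (mod 331).
130^83 = 130^(64+16+2+1) ≡ 46 (mod 331).
Check: 46² = 2116 ≡ 130 (mod 331). The two roots are 46 and 285.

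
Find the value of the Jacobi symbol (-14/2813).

1

First reduce: -14 ≡ 2799 (mod 2813).
Reciprocity: 2799 ≡ 3 and 2813 ≡ 1 (mod 4), so (2799/2813) = +(2813/2799).
Reduce top mod 2799: now compute (14/2799).
Pull out 2: since 2799 ≡ 7 (mod 8), (2/2799) = +1.
Reciprocity: 7 ≡ 3 and 2799 ≡ 3 (mod 4), so (7/2799) = −(2799/7).
Reduce top mod 7: now compute (6/7).
Pull out 2: since 7 ≡ 7 (mod 8), (2/7) = +1.
Reciprocity: 3 ≡ 3 and 7 ≡ 3 (mod 4), so (3/7) = −(7/3).
Reduce top mod 3: now compute (1/3).
Reached (1/3) = 1. Collecting the sign flips along the way, the symbol is +1.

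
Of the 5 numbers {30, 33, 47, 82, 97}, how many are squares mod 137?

(30/137) = +1 → QR.
(33/137) = -1 → non-residue.
(47/137) = -1 → non-residue.
(82/137) = -1 → non-residue.
(97/137) = -1 → non-residue.
Total quadratic residues among the 5: 1.

1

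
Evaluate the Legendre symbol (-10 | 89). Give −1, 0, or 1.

1

First reduce: -10 ≡ 79 (mod 89).
Reciprocity: 79 ≡ 3 and 89 ≡ 1 (mod 4), so (79/89) = +(89/79).
Reduce top mod 79: now compute (10/79).
Pull out 2: since 79 ≡ 7 (mod 8), (2/79) = +1.
Reciprocity: 5 ≡ 1 and 79 ≡ 3 (mod 4), so (5/79) = +(79/5).
Reduce top mod 5: now compute (4/5).
Pull out 2^2: since 5 ≡ 5 (mod 8), (2/5) = -1, so (2/5)^2 = +1.
Reached (1/5) = 1. Collecting the sign flips along the way, the symbol is +1.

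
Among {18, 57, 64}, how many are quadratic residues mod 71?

(18/71) = +1 → QR.
(57/71) = +1 → QR.
(64/71) = +1 → QR.
Total quadratic residues among the 3: 3.

3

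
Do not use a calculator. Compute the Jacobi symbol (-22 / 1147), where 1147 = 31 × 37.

-1

First reduce: -22 ≡ 1125 (mod 1147).
Reciprocity: 1125 ≡ 1 and 1147 ≡ 3 (mod 4), so (1125/1147) = +(1147/1125).
Reduce top mod 1125: now compute (22/1125).
Pull out 2: since 1125 ≡ 5 (mod 8), (2/1125) = -1.
Reciprocity: 11 ≡ 3 and 1125 ≡ 1 (mod 4), so (11/1125) = +(1125/11).
Reduce top mod 11: now compute (3/11).
Reciprocity: 3 ≡ 3 and 11 ≡ 3 (mod 4), so (3/11) = −(11/3).
Reduce top mod 3: now compute (2/3).
Pull out 2: since 3 ≡ 3 (mod 8), (2/3) = -1.
Reached (1/3) = 1. Collecting the sign flips along the way, the symbol is -1.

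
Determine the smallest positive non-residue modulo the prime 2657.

3

(2/2657) = +1, so 2 is a residue.
(3/2657) = −1, so 3 is the smallest positive non-residue mod 2657.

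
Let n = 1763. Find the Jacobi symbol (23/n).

Reciprocity: 23 ≡ 3 and 1763 ≡ 3 (mod 4), so (23/1763) = −(1763/23).
Reduce top mod 23: now compute (15/23).
Reciprocity: 15 ≡ 3 and 23 ≡ 3 (mod 4), so (15/23) = −(23/15).
Reduce top mod 15: now compute (8/15).
Pull out 2^3: since 15 ≡ 7 (mod 8), (2/15) = +1, so (2/15)^3 = +1.
Reached (1/15) = 1. Collecting the sign flips along the way, the symbol is +1.

1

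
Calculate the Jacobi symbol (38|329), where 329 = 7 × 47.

1

Pull out 2: since 329 ≡ 1 (mod 8), (2/329) = +1.
Reciprocity: 19 ≡ 3 and 329 ≡ 1 (mod 4), so (19/329) = +(329/19).
Reduce top mod 19: now compute (6/19).
Pull out 2: since 19 ≡ 3 (mod 8), (2/19) = -1.
Reciprocity: 3 ≡ 3 and 19 ≡ 3 (mod 4), so (3/19) = −(19/3).
Reduce top mod 3: now compute (1/3).
Reached (1/3) = 1. Collecting the sign flips along the way, the symbol is +1.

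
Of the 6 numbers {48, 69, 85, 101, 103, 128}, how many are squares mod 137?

(48/137) = -1 → non-residue.
(69/137) = +1 → QR.
(85/137) = -1 → non-residue.
(101/137) = +1 → QR.
(103/137) = +1 → QR.
(128/137) = +1 → QR.
Total quadratic residues among the 6: 4.

4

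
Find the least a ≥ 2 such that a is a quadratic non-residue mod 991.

3

(2/991) = +1, so 2 is a residue.
(3/991) = −1, so 3 is the smallest positive non-residue mod 991.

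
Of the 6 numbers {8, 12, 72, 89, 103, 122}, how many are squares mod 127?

(8/127) = +1 → QR.
(12/127) = -1 → non-residue.
(72/127) = +1 → QR.
(89/127) = -1 → non-residue.
(103/127) = +1 → QR.
(122/127) = +1 → QR.
Total quadratic residues among the 6: 4.

4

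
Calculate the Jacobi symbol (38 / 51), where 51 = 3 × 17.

Pull out 2: since 51 ≡ 3 (mod 8), (2/51) = -1.
Reciprocity: 19 ≡ 3 and 51 ≡ 3 (mod 4), so (19/51) = −(51/19).
Reduce top mod 19: now compute (13/19).
Reciprocity: 13 ≡ 1 and 19 ≡ 3 (mod 4), so (13/19) = +(19/13).
Reduce top mod 13: now compute (6/13).
Pull out 2: since 13 ≡ 5 (mod 8), (2/13) = -1.
Reciprocity: 3 ≡ 3 and 13 ≡ 1 (mod 4), so (3/13) = +(13/3).
Reduce top mod 3: now compute (1/3).
Reached (1/3) = 1. Collecting the sign flips along the way, the symbol is -1.

-1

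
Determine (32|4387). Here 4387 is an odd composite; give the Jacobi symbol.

-1

Pull out 2^5: since 4387 ≡ 3 (mod 8), (2/4387) = -1, so (2/4387)^5 = -1.
Reached (1/4387) = 1. Collecting the sign flips along the way, the symbol is -1.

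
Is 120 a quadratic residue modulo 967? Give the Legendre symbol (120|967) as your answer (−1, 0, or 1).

Euler's criterion: (120/967) ≡ 120^483 (mod 967).
120^2 ≡ 862 (mod 967)
120^4 ≡ 388 (mod 967)
120^8 ≡ 659 (mod 967)
120^16 ≡ 98 (mod 967)
120^32 ≡ 901 (mod 967)
120^64 ≡ 488 (mod 967)
120^128 ≡ 262 (mod 967)
120^256 ≡ 954 (mod 967)
120^483 = 120^(256+128+64+32+2+1) ≡ 1 (mod 967).
Result is 1, so (120/967) = 1.

1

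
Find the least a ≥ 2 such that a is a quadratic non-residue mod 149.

2

(2/149) = −1, so 2 is the smallest positive non-residue mod 149.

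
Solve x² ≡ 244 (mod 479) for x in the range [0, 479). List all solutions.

Since 479 ≡ 3 (mod 4), a square root of 244 is 244^((479+1)/4) = 244^120 mod 479.
Repeated squaring: 244^2≡140, 244^4≡440, 244^8≡84, 244^16≡350, 244^32≡355, 244^64≡48 (mod 479).
244^120 = 244^(64+32+16+8) ≡ 438 (mod 479).
Check: 438² = 191844 ≡ 244 (mod 479). The two roots are 41 and 438.

41, 438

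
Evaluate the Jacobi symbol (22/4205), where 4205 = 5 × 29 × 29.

Pull out 2: since 4205 ≡ 5 (mod 8), (2/4205) = -1.
Reciprocity: 11 ≡ 3 and 4205 ≡ 1 (mod 4), so (11/4205) = +(4205/11).
Reduce top mod 11: now compute (3/11).
Reciprocity: 3 ≡ 3 and 11 ≡ 3 (mod 4), so (3/11) = −(11/3).
Reduce top mod 3: now compute (2/3).
Pull out 2: since 3 ≡ 3 (mod 8), (2/3) = -1.
Reached (1/3) = 1. Collecting the sign flips along the way, the symbol is -1.

-1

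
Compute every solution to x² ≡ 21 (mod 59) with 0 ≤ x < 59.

27, 32

Since 59 ≡ 3 (mod 4), a square root of 21 is 21^((59+1)/4) = 21^15 mod 59.
Repeated squaring: 21^2≡28, 21^4≡17, 21^8≡53 (mod 59).
21^15 = 21^(8+4+2+1) ≡ 27 (mod 59).
Check: 27² = 729 ≡ 21 (mod 59). The two roots are 27 and 32.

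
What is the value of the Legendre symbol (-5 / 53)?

First reduce: -5 ≡ 48 (mod 53).
Pull out 2^4: since 53 ≡ 5 (mod 8), (2/53) = -1, so (2/53)^4 = +1.
Reciprocity: 3 ≡ 3 and 53 ≡ 1 (mod 4), so (3/53) = +(53/3).
Reduce top mod 3: now compute (2/3).
Pull out 2: since 3 ≡ 3 (mod 8), (2/3) = -1.
Reached (1/3) = 1. Collecting the sign flips along the way, the symbol is -1.

-1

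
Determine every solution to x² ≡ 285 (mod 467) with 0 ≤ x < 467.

179, 288

Since 467 ≡ 3 (mod 4), a square root of 285 is 285^((467+1)/4) = 285^117 mod 467.
Repeated squaring: 285^2≡434, 285^4≡155, 285^8≡208, 285^16≡300, 285^32≡336, 285^64≡349 (mod 467).
285^117 = 285^(64+32+16+4+1) ≡ 179 (mod 467).
Check: 179² = 32041 ≡ 285 (mod 467). The two roots are 179 and 288.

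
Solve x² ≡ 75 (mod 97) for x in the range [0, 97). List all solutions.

97 ≡ 1 (mod 4), so we find a root by search.
Trying successive values, 47² = 2209 ≡ 75 (mod 97). The other root is 97 − 47 = 50.

47, 50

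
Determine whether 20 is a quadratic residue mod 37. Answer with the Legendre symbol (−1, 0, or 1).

Euler's criterion: (20/37) ≡ 20^18 (mod 37).
20^2 ≡ 30 (mod 37)
20^4 ≡ 12 (mod 37)
20^8 ≡ 33 (mod 37)
20^16 ≡ 16 (mod 37)
20^18 = 20^(16+2) ≡ 36 (mod 37).
Result is 36 ≡ −1, so (20/37) = −1.

-1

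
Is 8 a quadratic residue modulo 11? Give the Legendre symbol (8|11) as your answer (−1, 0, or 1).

-1

Euler's criterion: (8/11) ≡ 8^5 (mod 11).
8^2 ≡ 9 (mod 11)
8^4 ≡ 4 (mod 11)
8^5 = 8^(4+1) ≡ 10 (mod 11).
Result is 10 ≡ −1, so (8/11) = −1.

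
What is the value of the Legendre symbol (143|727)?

-1

Reciprocity: 143 ≡ 3 and 727 ≡ 3 (mod 4), so (143/727) = −(727/143).
Reduce top mod 143: now compute (12/143).
Pull out 2^2: since 143 ≡ 7 (mod 8), (2/143) = +1, so (2/143)^2 = +1.
Reciprocity: 3 ≡ 3 and 143 ≡ 3 (mod 4), so (3/143) = −(143/3).
Reduce top mod 3: now compute (2/3).
Pull out 2: since 3 ≡ 3 (mod 8), (2/3) = -1.
Reached (1/3) = 1. Collecting the sign flips along the way, the symbol is -1.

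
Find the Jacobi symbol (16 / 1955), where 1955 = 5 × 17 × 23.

1

Pull out 2^4: since 1955 ≡ 3 (mod 8), (2/1955) = -1, so (2/1955)^4 = +1.
Reached (1/1955) = 1. Collecting the sign flips along the way, the symbol is +1.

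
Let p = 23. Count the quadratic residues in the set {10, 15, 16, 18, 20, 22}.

(10/23) = -1 → non-residue.
(15/23) = -1 → non-residue.
(16/23) = +1 → QR.
(18/23) = +1 → QR.
(20/23) = -1 → non-residue.
(22/23) = -1 → non-residue.
Total quadratic residues among the 6: 2.

2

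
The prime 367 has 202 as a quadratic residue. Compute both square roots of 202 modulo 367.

Since 367 ≡ 3 (mod 4), a square root of 202 is 202^((367+1)/4) = 202^92 mod 367.
Repeated squaring: 202^2≡67, 202^4≡85, 202^8≡252, 202^16≡13, 202^32≡169, 202^64≡302 (mod 367).
202^92 = 202^(64+16+8+4) ≡ 173 (mod 367).
Check: 173² = 29929 ≡ 202 (mod 367). The two roots are 173 and 194.

173, 194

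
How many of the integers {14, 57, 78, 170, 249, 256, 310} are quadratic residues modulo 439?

(14/439) = +1 → QR.
(57/439) = -1 → non-residue.
(78/439) = -1 → non-residue.
(170/439) = -1 → non-residue.
(249/439) = -1 → non-residue.
(256/439) = +1 → QR.
(310/439) = -1 → non-residue.
Total quadratic residues among the 7: 2.

2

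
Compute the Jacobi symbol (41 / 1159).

Reciprocity: 41 ≡ 1 and 1159 ≡ 3 (mod 4), so (41/1159) = +(1159/41).
Reduce top mod 41: now compute (11/41).
Reciprocity: 11 ≡ 3 and 41 ≡ 1 (mod 4), so (11/41) = +(41/11).
Reduce top mod 11: now compute (8/11).
Pull out 2^3: since 11 ≡ 3 (mod 8), (2/11) = -1, so (2/11)^3 = -1.
Reached (1/11) = 1. Collecting the sign flips along the way, the symbol is -1.

-1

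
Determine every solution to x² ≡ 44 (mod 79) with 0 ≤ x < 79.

26, 53

Since 79 ≡ 3 (mod 4), a square root of 44 is 44^((79+1)/4) = 44^20 mod 79.
Repeated squaring: 44^2≡40, 44^4≡20, 44^8≡5, 44^16≡25 (mod 79).
44^20 = 44^(16+4) ≡ 26 (mod 79).
Check: 26² = 676 ≡ 44 (mod 79). The two roots are 26 and 53.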